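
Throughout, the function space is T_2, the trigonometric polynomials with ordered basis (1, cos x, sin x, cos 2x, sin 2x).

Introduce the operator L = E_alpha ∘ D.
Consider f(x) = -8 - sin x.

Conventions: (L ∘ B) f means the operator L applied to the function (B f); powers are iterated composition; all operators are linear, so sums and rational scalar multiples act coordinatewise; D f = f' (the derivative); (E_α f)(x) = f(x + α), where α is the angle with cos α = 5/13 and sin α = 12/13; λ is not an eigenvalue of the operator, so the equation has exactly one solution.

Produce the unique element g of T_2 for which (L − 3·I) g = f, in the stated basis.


write g with unknown coordinates in the stated basis and equate coefficients in (L − 3·I) g = f
solving from the highest basis element down gives g = 8/3 + (5/202)cos x + (51/202)sin x
check: L g = (15/202)cos x - (49/202)sin x
so L g − 3·g = -8 - sin x = f ✓

g(x) = 8/3 + (5/202)cos x + (51/202)sin x


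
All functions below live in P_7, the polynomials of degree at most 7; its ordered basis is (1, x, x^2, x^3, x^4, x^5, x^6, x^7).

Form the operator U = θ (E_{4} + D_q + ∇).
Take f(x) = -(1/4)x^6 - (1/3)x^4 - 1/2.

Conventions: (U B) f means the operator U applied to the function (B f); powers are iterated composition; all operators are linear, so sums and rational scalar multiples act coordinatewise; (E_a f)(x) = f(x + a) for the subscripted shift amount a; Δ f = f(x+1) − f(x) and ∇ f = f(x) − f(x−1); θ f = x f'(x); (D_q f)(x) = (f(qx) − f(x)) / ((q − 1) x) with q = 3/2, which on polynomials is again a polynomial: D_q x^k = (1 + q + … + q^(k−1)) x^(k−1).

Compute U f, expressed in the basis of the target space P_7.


E_{4} f = -(1/4)x^6 - 6x^5 - (181/3)x^4 - (976/3)x^3 - 992x^2 - (4864/3)x - 6659/6
D_q f = -(665/128)x^5 - (65/24)x^3
∇ f = -(3/2)x^5 + (15/4)x^4 - (19/3)x^3 + (23/4)x^2 - (17/6)x + 7/12
(E_{4} + D_q + ∇) f = -(1/4)x^6 - (1625/128)x^5 - (679/12)x^4 - (2675/8)x^3 - (3945/4)x^2 - (9745/6)x - 4437/4
θ (E_{4} + D_q + ∇) f = -(3/2)x^6 - (8125/128)x^5 - (679/3)x^4 - (8025/8)x^3 - (3945/2)x^2 - (9745/6)x

the result is g(x) = -(3/2)x^6 - (8125/128)x^5 - (679/3)x^4 - (8025/8)x^3 - (3945/2)x^2 - (9745/6)x


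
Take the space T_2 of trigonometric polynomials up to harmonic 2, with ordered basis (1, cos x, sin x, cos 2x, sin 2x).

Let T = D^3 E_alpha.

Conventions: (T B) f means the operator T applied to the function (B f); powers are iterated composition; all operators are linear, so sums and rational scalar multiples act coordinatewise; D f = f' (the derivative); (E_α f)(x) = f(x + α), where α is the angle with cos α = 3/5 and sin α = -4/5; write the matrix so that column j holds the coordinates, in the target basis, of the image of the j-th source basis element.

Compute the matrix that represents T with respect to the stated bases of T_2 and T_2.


image of 1: 0
image of cos x: -(4/5)cos x + (3/5)sin x
image of sin x: -(3/5)cos x - (4/5)sin x
image of cos 2x: -(192/25)cos 2x - (56/25)sin 2x
image of sin 2x: (56/25)cos 2x - (192/25)sin 2x
each image's coordinates form column j of the matrix

the matrix is [[0, 0, 0, 0, 0]; [0, -4/5, -3/5, 0, 0]; [0, 3/5, -4/5, 0, 0]; [0, 0, 0, -192/25, 56/25]; [0, 0, 0, -56/25, -192/25]] (rows listed top to bottom)


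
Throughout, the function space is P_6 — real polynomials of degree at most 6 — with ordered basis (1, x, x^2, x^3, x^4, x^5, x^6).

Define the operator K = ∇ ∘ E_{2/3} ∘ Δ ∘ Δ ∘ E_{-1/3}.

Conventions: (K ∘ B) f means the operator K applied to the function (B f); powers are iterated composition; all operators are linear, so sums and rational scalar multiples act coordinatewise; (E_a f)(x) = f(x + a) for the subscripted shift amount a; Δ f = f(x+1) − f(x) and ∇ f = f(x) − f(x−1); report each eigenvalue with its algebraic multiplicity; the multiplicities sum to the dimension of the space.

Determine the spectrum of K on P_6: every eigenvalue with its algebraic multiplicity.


image of 1: 0
image of x: 0
image of x^2: 0
image of x^3: 6
image of x^4: 24x + 20
image of x^5: 60x^2 + 100x + 170/3
image of x^6: 120x^3 + 300x^2 + 340x + 1300/9
the matrix is upper triangular; its diagonal is (0, 0, 0, 0, 0, 0, 0)
for a triangular matrix the eigenvalues are the diagonal entries, with algebraic multiplicity their repetition count

λ = 0 (multiplicity 7)


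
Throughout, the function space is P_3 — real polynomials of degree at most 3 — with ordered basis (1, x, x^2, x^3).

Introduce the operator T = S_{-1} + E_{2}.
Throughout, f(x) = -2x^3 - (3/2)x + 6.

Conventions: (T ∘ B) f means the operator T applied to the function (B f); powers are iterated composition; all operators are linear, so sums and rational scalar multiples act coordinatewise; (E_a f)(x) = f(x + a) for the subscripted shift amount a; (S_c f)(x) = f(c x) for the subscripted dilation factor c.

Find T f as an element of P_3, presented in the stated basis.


S_{-1} f = 2x^3 + (3/2)x + 6
E_{2} f = -2x^3 - 12x^2 - (51/2)x - 13
(S_{-1} + E_{2}) f = -12x^2 - 24x - 7

g(x) = -12x^2 - 24x - 7


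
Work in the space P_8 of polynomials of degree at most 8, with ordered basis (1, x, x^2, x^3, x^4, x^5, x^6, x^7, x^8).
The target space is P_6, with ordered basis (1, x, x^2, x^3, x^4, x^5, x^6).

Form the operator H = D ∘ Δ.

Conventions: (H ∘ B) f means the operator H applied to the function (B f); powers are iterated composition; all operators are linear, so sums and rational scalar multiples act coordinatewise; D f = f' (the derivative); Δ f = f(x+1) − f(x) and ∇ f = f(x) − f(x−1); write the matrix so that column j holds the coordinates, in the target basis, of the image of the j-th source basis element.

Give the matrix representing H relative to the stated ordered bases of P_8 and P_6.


image of 1: 0
image of x: 0
image of x^2: 2
image of x^3: 6x + 3
image of x^4: 12x^2 + 12x + 4
image of x^5: 20x^3 + 30x^2 + 20x + 5
image of x^6: 30x^4 + 60x^3 + 60x^2 + 30x + 6
image of x^7: 42x^5 + 105x^4 + 140x^3 + 105x^2 + 42x + 7
image of x^8: 56x^6 + 168x^5 + 280x^4 + 280x^3 + 168x^2 + 56x + 8
each image's coordinates form column j of the matrix

the matrix is [[0, 0, 2, 3, 4, 5, 6, 7, 8]; [0, 0, 0, 6, 12, 20, 30, 42, 56]; [0, 0, 0, 0, 12, 30, 60, 105, 168]; [0, 0, 0, 0, 0, 20, 60, 140, 280]; [0, 0, 0, 0, 0, 0, 30, 105, 280]; [0, 0, 0, 0, 0, 0, 0, 42, 168]; [0, 0, 0, 0, 0, 0, 0, 0, 56]] (rows listed top to bottom)


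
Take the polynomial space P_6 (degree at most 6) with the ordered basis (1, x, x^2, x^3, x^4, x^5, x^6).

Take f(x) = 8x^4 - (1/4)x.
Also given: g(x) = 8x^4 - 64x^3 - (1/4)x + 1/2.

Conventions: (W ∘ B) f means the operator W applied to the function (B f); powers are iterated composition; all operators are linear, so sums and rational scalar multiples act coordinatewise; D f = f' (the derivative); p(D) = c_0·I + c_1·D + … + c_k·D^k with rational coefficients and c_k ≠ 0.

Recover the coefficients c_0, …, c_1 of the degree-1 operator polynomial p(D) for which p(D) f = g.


D^0 f = 8x^4 - (1/4)x
D^1 f = 32x^3 - 1/4
matching coefficients of g against c_0 f + c_1 Df + … from the top degree down determines the c_i
solution: c_0 = 1, c_1 = -2

p(D) = I − 2·D, i.e. c_0 = 1, c_1 = -2


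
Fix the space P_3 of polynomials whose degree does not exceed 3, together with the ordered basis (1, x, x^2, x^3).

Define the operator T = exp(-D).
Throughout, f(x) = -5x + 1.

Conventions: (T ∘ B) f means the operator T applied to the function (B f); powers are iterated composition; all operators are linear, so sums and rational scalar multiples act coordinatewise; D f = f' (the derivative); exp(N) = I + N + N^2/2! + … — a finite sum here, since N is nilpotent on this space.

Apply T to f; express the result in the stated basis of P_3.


the image equals g(x) = -5x + 6

order-1 term: 5
the series for exp(-D) f terminates at order 1
exp(-D) f = -5x + 6


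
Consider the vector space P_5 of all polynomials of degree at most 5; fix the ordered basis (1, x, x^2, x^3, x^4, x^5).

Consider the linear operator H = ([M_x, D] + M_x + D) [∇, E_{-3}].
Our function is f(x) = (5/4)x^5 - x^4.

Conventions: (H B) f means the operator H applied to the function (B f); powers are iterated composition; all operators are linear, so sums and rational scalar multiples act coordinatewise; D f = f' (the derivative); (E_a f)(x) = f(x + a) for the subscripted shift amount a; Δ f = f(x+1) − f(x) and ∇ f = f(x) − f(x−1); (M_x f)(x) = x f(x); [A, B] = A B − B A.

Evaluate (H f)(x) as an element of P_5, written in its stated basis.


E_{-3} f = (5/4)x^5 - (79/4)x^4 + (249/2)x^3 - (783/2)x^2 + (2457/4)x - 1539/4
∇ E_{-3} f = (25/4)x^4 - (183/2)x^3 + (1009/2)x^2 - (4967/4)x + 4605/4
∇ f = (25/4)x^4 - (33/2)x^3 + (37/2)x^2 - (41/4)x + 9/4
E_{-3} ∇ f = (25/4)x^4 - (183/2)x^3 + (1009/2)x^2 - (4967/4)x + 4605/4
[∇, E_{-3}] f = 0
D [∇, E_{-3}] f = 0
M_x D [∇, E_{-3}] f = 0
M_x [∇, E_{-3}] f = 0
D M_x [∇, E_{-3}] f = 0
[M_x, D] [∇, E_{-3}] f = 0
M_x [∇, E_{-3}] f = 0
D [∇, E_{-3}] f = 0
([M_x, D] + M_x + D) [∇, E_{-3}] f = 0

g(x) = 0


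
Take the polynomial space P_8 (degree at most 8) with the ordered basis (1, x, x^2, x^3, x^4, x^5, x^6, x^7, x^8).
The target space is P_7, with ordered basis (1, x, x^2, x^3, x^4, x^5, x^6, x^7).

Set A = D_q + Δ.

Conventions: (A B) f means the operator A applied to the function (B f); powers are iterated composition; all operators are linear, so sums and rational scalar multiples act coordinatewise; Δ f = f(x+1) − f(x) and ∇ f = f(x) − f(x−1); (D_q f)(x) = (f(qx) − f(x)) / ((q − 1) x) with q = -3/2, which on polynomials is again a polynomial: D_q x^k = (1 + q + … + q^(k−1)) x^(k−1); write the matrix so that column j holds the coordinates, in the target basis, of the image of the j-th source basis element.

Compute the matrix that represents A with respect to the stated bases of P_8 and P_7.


the matrix is [[0, 2, 1, 1, 1, 1, 1, 1, 1]; [0, 0, 3/2, 3, 4, 5, 6, 7, 8]; [0, 0, 0, 19/4, 6, 10, 15, 21, 28]; [0, 0, 0, 0, 19/8, 10, 20, 35, 56]; [0, 0, 0, 0, 0, 135/16, 15, 35, 70]; [0, 0, 0, 0, 0, 0, 59/32, 21, 56]; [0, 0, 0, 0, 0, 0, 0, 911/64, 28]; [0, 0, 0, 0, 0, 0, 0, 0, -237/128]] (rows listed top to bottom)

image of 1: 0
image of x: 2
image of x^2: (3/2)x + 1
image of x^3: (19/4)x^2 + 3x + 1
image of x^4: (19/8)x^3 + 6x^2 + 4x + 1
image of x^5: (135/16)x^4 + 10x^3 + 10x^2 + 5x + 1
image of x^6: (59/32)x^5 + 15x^4 + 20x^3 + 15x^2 + 6x + 1
image of x^7: (911/64)x^6 + 21x^5 + 35x^4 + 35x^3 + 21x^2 + 7x + 1
image of x^8: -(237/128)x^7 + 28x^6 + 56x^5 + 70x^4 + 56x^3 + 28x^2 + 8x + 1
each image's coordinates form column j of the matrix


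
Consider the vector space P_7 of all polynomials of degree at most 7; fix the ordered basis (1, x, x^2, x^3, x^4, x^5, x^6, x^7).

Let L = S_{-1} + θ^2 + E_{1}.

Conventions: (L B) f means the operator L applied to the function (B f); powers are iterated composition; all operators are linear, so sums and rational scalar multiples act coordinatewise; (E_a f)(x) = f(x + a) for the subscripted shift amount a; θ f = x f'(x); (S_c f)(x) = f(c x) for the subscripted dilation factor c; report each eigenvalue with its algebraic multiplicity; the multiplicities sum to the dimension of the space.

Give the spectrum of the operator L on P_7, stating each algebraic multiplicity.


λ = 1 (multiplicity 1), λ = 2 (multiplicity 1), λ = 6 (multiplicity 1), λ = 9 (multiplicity 1), λ = 18 (multiplicity 1), λ = 25 (multiplicity 1), λ = 38 (multiplicity 1), λ = 49 (multiplicity 1)

image of 1: 2
image of x: x + 1
image of x^2: 6x^2 + 2x + 1
image of x^3: 9x^3 + 3x^2 + 3x + 1
image of x^4: 18x^4 + 4x^3 + 6x^2 + 4x + 1
image of x^5: 25x^5 + 5x^4 + 10x^3 + 10x^2 + 5x + 1
image of x^6: 38x^6 + 6x^5 + 15x^4 + 20x^3 + 15x^2 + 6x + 1
image of x^7: 49x^7 + 7x^6 + 21x^5 + 35x^4 + 35x^3 + 21x^2 + 7x + 1
the matrix is upper triangular; its diagonal is (2, 1, 6, 9, 18, 25, 38, 49)
for a triangular matrix the eigenvalues are the diagonal entries, with algebraic multiplicity their repetition count


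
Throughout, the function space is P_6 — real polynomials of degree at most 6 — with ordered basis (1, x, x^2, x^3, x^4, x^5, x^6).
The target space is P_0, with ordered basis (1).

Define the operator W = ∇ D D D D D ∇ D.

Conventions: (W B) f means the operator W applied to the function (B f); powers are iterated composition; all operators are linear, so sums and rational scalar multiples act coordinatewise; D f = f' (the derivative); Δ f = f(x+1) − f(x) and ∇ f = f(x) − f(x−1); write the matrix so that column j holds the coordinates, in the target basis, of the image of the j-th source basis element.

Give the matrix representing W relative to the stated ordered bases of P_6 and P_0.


the matrix is [[0, 0, 0, 0, 0, 0, 0]] (rows listed top to bottom)

image of 1: 0
image of x: 0
image of x^2: 0
image of x^3: 0
image of x^4: 0
image of x^5: 0
image of x^6: 0
each image's coordinates form column j of the matrix


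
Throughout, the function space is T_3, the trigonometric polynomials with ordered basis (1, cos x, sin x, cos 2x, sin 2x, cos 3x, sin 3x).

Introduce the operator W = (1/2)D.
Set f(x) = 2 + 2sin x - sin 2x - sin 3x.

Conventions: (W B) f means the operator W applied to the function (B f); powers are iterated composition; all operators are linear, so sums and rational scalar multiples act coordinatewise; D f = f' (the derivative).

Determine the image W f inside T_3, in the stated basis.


D f = 2cos x - 2cos 2x - 3cos 3x
((1/2)D) f = cos x - cos 2x - (3/2)cos 3x

the result is g(x) = cos x - cos 2x - (3/2)cos 3x


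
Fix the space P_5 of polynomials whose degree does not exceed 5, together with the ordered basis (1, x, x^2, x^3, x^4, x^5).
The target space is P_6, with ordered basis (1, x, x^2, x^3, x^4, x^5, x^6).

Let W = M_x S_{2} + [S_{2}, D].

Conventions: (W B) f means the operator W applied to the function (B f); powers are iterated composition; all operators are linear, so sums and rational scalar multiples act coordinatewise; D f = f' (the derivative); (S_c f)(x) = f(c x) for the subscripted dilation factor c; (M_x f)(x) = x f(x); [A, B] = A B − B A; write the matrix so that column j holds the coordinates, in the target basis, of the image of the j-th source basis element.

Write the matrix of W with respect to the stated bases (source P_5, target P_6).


the matrix is [[0, -1, 0, 0, 0, 0]; [1, 0, -4, 0, 0, 0]; [0, 2, 0, -12, 0, 0]; [0, 0, 4, 0, -32, 0]; [0, 0, 0, 8, 0, -80]; [0, 0, 0, 0, 16, 0]; [0, 0, 0, 0, 0, 32]] (rows listed top to bottom)

image of 1: x
image of x: 2x^2 - 1
image of x^2: 4x^3 - 4x
image of x^3: 8x^4 - 12x^2
image of x^4: 16x^5 - 32x^3
image of x^5: 32x^6 - 80x^4
each image's coordinates form column j of the matrix


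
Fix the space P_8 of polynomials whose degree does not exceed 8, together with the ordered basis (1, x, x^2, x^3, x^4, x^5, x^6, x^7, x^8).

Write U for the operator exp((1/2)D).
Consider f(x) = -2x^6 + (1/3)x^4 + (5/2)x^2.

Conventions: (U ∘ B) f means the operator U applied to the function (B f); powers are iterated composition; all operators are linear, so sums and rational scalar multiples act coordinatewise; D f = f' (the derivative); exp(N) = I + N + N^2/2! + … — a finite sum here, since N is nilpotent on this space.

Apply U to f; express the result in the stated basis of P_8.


g(x) = -2x^6 - 6x^5 - (43/6)x^4 - (13/3)x^3 + (9/8)x^2 + (55/24)x + 59/96

order-1 term: -6x^5 + (2/3)x^3 + (5/2)x
order-2 term: -(15/2)x^4 + (1/2)x^2 + 5/8
order-3 term: -5x^3 + (1/6)x
order-4 term: -(15/8)x^2 + 1/48
order-5 term: -(3/8)x
order-6 term: -1/32
the series for exp((1/2)D) f terminates at order 6
exp((1/2)D) f = -2x^6 - 6x^5 - (43/6)x^4 - (13/3)x^3 + (9/8)x^2 + (55/24)x + 59/96


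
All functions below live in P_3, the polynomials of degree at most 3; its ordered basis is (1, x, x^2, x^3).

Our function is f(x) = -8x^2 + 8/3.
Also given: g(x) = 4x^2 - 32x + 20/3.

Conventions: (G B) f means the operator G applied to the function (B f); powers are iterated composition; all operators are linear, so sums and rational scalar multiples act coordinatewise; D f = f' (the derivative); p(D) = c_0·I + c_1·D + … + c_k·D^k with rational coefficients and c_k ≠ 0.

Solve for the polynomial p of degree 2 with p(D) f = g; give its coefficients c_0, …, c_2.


D^0 f = -8x^2 + 8/3
D^1 f = -16x
D^2 f = -16
matching coefficients of g against c_0 f + c_1 Df + … from the top degree down determines the c_i
solution: c_0 = -1/2, c_1 = 2, c_2 = -1/2

c_0 = -1/2, c_1 = 2, c_2 = -1/2


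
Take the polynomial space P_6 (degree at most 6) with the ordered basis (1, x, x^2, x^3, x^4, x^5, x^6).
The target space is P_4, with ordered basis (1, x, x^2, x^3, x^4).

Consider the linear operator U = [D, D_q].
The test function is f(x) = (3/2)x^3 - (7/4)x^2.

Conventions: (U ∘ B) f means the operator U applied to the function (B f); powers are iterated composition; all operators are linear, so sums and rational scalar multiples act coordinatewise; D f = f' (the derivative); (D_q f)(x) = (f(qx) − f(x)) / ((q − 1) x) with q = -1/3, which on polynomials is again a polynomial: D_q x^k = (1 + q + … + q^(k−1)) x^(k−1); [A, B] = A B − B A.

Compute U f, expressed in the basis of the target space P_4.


D_q f = (7/6)x^2 - (7/6)x
D D_q f = (7/3)x - 7/6
D f = (9/2)x^2 - (7/2)x
D_q D f = 3x - 7/2
[D, D_q] f = -(2/3)x + 7/3

the image equals g(x) = -(2/3)x + 7/3


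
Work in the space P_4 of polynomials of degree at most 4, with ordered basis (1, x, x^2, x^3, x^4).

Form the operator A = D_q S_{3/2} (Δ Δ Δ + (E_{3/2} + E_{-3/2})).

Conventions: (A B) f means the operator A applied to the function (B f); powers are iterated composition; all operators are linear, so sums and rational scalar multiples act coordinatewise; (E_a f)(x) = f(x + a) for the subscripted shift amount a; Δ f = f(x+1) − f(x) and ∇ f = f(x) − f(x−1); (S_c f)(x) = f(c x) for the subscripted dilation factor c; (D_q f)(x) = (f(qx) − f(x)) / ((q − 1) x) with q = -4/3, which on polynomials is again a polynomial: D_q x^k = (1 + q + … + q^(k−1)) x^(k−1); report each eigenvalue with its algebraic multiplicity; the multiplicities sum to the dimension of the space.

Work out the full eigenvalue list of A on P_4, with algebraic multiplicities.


image of 1: 0
image of x: 3
image of x^2: -(3/2)x
image of x^3: (39/4)x^2 + 81/4
image of x^4: -(75/8)x^3 - (81/4)x + 36
the matrix is upper triangular; its diagonal is (0, 0, 0, 0, 0)
for a triangular matrix the eigenvalues are the diagonal entries, with algebraic multiplicity their repetition count

λ = 0 (multiplicity 5)


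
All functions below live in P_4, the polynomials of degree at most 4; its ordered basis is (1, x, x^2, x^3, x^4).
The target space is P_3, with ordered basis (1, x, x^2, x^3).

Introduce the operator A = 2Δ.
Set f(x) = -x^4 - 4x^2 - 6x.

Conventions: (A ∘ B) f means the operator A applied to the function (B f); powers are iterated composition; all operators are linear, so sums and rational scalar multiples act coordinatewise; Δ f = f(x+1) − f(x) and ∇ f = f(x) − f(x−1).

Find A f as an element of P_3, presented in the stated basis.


Δ f = -4x^3 - 6x^2 - 12x - 11
(2Δ) f = -8x^3 - 12x^2 - 24x - 22

the result is g(x) = -8x^3 - 12x^2 - 24x - 22


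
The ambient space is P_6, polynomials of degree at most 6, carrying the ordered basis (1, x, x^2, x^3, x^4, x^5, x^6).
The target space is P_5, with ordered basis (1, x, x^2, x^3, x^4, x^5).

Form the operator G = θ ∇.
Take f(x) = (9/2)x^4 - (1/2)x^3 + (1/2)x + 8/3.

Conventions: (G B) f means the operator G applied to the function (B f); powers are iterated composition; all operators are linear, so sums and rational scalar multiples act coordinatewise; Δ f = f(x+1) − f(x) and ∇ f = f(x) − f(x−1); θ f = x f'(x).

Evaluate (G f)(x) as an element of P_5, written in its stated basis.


∇ f = 18x^3 - (57/2)x^2 + (39/2)x - 9/2
θ ∇ f = 54x^3 - 57x^2 + (39/2)x

the image equals g(x) = 54x^3 - 57x^2 + (39/2)x


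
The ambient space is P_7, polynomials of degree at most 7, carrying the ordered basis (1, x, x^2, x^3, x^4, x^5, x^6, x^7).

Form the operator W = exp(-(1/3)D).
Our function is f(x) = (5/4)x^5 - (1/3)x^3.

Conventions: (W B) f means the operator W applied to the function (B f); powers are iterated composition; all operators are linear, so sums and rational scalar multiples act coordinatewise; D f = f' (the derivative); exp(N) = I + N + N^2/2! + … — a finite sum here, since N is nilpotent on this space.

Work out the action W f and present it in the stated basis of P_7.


the image equals g(x) = (5/4)x^5 - (25/12)x^4 + (19/18)x^3 - (7/54)x^2 - (11/324)x + 7/972

order-1 term: -(25/12)x^4 + (1/3)x^2
order-2 term: (25/18)x^3 - (1/9)x
order-3 term: -(25/54)x^2 + 1/81
order-4 term: (25/324)x
order-5 term: -5/972
the series for exp(-(1/3)D) f terminates at order 5
exp(-(1/3)D) f = (5/4)x^5 - (25/12)x^4 + (19/18)x^3 - (7/54)x^2 - (11/324)x + 7/972


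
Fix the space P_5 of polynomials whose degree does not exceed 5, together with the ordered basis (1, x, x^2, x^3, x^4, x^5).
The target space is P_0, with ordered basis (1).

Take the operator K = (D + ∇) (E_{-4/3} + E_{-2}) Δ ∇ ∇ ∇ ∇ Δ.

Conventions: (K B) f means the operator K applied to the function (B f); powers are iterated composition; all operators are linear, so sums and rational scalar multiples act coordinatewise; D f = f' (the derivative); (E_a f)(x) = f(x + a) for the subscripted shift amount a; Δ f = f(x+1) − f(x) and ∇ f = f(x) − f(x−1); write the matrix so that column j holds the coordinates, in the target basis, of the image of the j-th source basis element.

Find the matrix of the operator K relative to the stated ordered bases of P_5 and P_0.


image of 1: 0
image of x: 0
image of x^2: 0
image of x^3: 0
image of x^4: 0
image of x^5: 0
each image's coordinates form column j of the matrix

the matrix is [[0, 0, 0, 0, 0, 0]] (rows listed top to bottom)


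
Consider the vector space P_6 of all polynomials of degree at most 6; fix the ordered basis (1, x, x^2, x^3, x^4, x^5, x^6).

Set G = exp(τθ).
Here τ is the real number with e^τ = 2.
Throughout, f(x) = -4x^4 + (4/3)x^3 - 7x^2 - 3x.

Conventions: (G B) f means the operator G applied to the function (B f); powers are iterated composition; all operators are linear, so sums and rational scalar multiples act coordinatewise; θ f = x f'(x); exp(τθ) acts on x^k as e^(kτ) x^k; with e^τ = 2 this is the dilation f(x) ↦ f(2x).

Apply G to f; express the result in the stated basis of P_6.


the image equals g(x) = -64x^4 + (32/3)x^3 - 28x^2 - 6x

exp(τθ) x^k = e^(kτ) x^k; with e^τ = 2 this sends x^k to 2^k x^k
x ↦ 2 x
x^2 ↦ 4 x^2
x^3 ↦ 8 x^3
x^4 ↦ 16 x^4
applying this coordinatewise to f: exp(τθ) f = -64x^4 + (32/3)x^3 - 28x^2 - 6x


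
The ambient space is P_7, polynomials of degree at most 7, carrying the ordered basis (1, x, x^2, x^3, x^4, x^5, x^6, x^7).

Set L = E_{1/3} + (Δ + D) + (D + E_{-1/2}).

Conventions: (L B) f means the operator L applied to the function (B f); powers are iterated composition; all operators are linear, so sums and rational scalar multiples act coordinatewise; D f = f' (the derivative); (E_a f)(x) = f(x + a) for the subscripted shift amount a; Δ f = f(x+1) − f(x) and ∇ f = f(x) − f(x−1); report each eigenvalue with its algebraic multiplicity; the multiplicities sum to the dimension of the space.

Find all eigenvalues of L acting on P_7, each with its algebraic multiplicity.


image of 1: 2
image of x: 2x + 17/6
image of x^2: 2x^2 + (17/3)x + 49/36
image of x^3: 2x^3 + (17/2)x^2 + (49/12)x + 197/216
image of x^4: 2x^4 + (34/3)x^3 + (49/6)x^2 + (197/54)x + 1393/1296
image of x^5: 2x^5 + (85/6)x^4 + (245/18)x^3 + (985/108)x^2 + (6965/1296)x + 7565/7776
image of x^6: 2x^6 + 17x^5 + (245/12)x^4 + (985/54)x^3 + (6965/432)x^2 + (7565/1296)x + 47449/46656
image of x^7: 2x^7 + (119/6)x^6 + (343/12)x^5 + (6895/216)x^4 + (48755/1296)x^3 + (52955/2592)x^2 + (332143/46656)x + 277877/279936
the matrix is upper triangular; its diagonal is (2, 2, 2, 2, 2, 2, 2, 2)
for a triangular matrix the eigenvalues are the diagonal entries, with algebraic multiplicity their repetition count

λ = 2 (multiplicity 8)


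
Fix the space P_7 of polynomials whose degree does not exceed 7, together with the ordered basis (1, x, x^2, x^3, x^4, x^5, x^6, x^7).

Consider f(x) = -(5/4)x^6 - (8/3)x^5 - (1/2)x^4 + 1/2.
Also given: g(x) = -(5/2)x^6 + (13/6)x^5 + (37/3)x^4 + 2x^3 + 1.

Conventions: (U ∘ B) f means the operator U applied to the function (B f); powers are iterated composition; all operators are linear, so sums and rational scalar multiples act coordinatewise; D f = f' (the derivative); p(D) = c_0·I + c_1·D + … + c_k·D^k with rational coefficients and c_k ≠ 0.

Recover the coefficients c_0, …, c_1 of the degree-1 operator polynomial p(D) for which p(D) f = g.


c_0 = 2, c_1 = -1

D^0 f = -(5/4)x^6 - (8/3)x^5 - (1/2)x^4 + 1/2
D^1 f = -(15/2)x^5 - (40/3)x^4 - 2x^3
matching coefficients of g against c_0 f + c_1 Df + … from the top degree down determines the c_i
solution: c_0 = 2, c_1 = -1


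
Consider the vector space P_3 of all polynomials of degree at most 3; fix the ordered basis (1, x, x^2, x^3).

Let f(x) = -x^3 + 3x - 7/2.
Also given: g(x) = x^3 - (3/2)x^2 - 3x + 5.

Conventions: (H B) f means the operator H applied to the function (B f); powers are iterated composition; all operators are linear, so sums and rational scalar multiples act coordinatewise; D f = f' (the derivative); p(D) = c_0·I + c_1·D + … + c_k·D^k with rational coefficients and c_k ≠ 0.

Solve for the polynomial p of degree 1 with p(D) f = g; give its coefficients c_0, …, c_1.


p(D) = -I + (1/2)·D, i.e. c_0 = -1, c_1 = 1/2

D^0 f = -x^3 + 3x - 7/2
D^1 f = -3x^2 + 3
matching coefficients of g against c_0 f + c_1 Df + … from the top degree down determines the c_i
solution: c_0 = -1, c_1 = 1/2


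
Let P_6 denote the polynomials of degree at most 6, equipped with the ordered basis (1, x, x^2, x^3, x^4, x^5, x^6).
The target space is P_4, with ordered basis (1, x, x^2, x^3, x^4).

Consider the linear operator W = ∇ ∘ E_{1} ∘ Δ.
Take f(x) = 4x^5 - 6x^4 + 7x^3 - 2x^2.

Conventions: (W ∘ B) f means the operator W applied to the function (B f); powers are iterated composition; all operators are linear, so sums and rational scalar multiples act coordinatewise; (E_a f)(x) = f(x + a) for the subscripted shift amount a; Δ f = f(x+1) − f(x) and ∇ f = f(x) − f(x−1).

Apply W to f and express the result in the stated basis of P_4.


Δ f = 20x^4 + 16x^3 + 25x^2 + 13x + 3
E_{1} Δ f = 20x^4 + 96x^3 + 193x^2 + 191x + 77
∇ E_{1} Δ f = 80x^3 + 168x^2 + 178x + 74

the result is g(x) = 80x^3 + 168x^2 + 178x + 74


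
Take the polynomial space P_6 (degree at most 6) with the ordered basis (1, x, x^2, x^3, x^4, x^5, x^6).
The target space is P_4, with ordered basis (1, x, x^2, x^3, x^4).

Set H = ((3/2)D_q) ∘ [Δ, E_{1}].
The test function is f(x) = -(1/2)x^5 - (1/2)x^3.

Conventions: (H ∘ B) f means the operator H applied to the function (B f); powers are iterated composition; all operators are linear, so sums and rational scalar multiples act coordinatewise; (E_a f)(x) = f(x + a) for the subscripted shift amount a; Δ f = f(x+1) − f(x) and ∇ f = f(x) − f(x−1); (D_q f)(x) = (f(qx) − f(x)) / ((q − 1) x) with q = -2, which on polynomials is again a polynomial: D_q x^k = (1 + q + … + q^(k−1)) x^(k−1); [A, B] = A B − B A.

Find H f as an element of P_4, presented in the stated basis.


g(x) = 0

E_{1} f = -(1/2)x^5 - (5/2)x^4 - (11/2)x^3 - (13/2)x^2 - 4x - 1
Δ E_{1} f = -(5/2)x^4 - 15x^3 - (73/2)x^2 - 42x - 19
Δ f = -(5/2)x^4 - 5x^3 - (13/2)x^2 - 4x - 1
E_{1} Δ f = -(5/2)x^4 - 15x^3 - (73/2)x^2 - 42x - 19
[Δ, E_{1}] f = 0
D_q [Δ, E_{1}] f = 0
((3/2)D_q) [Δ, E_{1}] f = 0


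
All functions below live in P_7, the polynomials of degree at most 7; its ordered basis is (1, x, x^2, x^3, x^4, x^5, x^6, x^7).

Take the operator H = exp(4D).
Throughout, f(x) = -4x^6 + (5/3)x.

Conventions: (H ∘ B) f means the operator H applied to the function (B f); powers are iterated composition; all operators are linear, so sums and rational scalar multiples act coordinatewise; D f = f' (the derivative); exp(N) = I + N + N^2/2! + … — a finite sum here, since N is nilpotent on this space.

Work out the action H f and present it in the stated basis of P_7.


order-1 term: -96x^5 + 20/3
order-2 term: -960x^4
order-3 term: -5120x^3
order-4 term: -15360x^2
order-5 term: -24576x
order-6 term: -16384
the series for exp(4D) f terminates at order 6
exp(4D) f = -4x^6 - 96x^5 - 960x^4 - 5120x^3 - 15360x^2 - (73723/3)x - 49132/3

the image equals g(x) = -4x^6 - 96x^5 - 960x^4 - 5120x^3 - 15360x^2 - (73723/3)x - 49132/3


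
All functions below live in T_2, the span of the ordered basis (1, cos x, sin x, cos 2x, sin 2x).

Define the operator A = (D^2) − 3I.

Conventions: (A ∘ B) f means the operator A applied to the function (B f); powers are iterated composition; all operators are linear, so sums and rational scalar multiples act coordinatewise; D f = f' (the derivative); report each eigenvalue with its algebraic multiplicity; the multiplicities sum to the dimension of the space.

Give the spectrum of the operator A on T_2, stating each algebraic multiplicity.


image of 1: -3
image of cos x: -4cos x
image of sin x: -4sin x
image of cos 2x: -7cos 2x
image of sin 2x: -7sin 2x
the matrix is diagonal; its diagonal is (-3, -4, -4, -7, -7)
for a triangular matrix the eigenvalues are the diagonal entries, with algebraic multiplicity their repetition count

λ = -7 (multiplicity 2), λ = -4 (multiplicity 2), λ = -3 (multiplicity 1)


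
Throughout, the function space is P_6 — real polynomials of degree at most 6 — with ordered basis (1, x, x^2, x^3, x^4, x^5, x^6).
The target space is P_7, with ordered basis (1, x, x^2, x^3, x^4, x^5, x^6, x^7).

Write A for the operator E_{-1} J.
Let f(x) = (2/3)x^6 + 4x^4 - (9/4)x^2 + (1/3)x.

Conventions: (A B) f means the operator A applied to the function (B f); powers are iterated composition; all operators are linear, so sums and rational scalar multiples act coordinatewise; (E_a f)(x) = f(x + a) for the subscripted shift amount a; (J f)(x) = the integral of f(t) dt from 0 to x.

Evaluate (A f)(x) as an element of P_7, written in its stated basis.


the result is g(x) = (2/21)x^7 - (2/3)x^6 + (14/5)x^5 - (22/3)x^4 + (127/12)x^3 - (91/12)x^2 + (25/12)x + 3/140

J f = (2/21)x^7 + (4/5)x^5 - (3/4)x^3 + (1/6)x^2
E_{-1} J f = (2/21)x^7 - (2/3)x^6 + (14/5)x^5 - (22/3)x^4 + (127/12)x^3 - (91/12)x^2 + (25/12)x + 3/140


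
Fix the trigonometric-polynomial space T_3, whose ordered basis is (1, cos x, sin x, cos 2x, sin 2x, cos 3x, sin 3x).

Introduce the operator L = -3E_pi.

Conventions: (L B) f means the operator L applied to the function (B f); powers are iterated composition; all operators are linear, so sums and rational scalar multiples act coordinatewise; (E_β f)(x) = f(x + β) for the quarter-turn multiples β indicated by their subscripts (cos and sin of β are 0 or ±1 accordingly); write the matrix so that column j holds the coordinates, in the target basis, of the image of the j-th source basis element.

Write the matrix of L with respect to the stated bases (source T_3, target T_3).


image of 1: -3
image of cos x: 3cos x
image of sin x: 3sin x
image of cos 2x: -3cos 2x
image of sin 2x: -3sin 2x
image of cos 3x: 3cos 3x
image of sin 3x: 3sin 3x
each image's coordinates form column j of the matrix

the matrix is [[-3, 0, 0, 0, 0, 0, 0]; [0, 3, 0, 0, 0, 0, 0]; [0, 0, 3, 0, 0, 0, 0]; [0, 0, 0, -3, 0, 0, 0]; [0, 0, 0, 0, -3, 0, 0]; [0, 0, 0, 0, 0, 3, 0]; [0, 0, 0, 0, 0, 0, 3]] (rows listed top to bottom)


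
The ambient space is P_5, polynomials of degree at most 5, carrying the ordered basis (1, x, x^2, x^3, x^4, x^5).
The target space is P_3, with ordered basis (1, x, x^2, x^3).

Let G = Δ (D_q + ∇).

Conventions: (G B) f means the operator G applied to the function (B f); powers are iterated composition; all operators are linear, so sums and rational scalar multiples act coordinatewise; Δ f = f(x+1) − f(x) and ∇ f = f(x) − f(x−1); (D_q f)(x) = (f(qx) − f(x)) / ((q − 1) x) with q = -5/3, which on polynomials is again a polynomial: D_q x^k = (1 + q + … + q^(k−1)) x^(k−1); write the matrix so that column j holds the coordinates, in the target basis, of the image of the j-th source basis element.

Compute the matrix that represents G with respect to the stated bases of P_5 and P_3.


image of 1: 0
image of x: 0
image of x^2: 4/3
image of x^3: (92/9)x + 19/9
image of x^4: (40/9)x^2 - (68/9)x - 14/27
image of x^5: (3304/81)x^3 + (842/27)x^2 + (2494/81)x + 421/81
each image's coordinates form column j of the matrix

the matrix is [[0, 0, 4/3, 19/9, -14/27, 421/81]; [0, 0, 0, 92/9, -68/9, 2494/81]; [0, 0, 0, 0, 40/9, 842/27]; [0, 0, 0, 0, 0, 3304/81]] (rows listed top to bottom)


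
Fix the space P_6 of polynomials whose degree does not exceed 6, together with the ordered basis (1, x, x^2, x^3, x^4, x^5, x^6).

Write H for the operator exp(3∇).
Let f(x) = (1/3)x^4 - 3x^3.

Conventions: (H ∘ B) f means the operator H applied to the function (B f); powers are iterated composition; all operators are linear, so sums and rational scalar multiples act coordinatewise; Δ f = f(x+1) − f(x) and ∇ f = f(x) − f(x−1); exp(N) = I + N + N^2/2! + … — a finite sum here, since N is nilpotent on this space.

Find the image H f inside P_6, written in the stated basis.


order-1 term: 4x^3 - 33x^2 + 31x - 10
order-2 term: 18x^2 - 117x + 102
order-3 term: 36x - 135
order-4 term: 27
the series for exp(3∇) f terminates at order 4
exp(3∇) f = (1/3)x^4 + x^3 - 15x^2 - 50x - 16

the image equals g(x) = (1/3)x^4 + x^3 - 15x^2 - 50x - 16


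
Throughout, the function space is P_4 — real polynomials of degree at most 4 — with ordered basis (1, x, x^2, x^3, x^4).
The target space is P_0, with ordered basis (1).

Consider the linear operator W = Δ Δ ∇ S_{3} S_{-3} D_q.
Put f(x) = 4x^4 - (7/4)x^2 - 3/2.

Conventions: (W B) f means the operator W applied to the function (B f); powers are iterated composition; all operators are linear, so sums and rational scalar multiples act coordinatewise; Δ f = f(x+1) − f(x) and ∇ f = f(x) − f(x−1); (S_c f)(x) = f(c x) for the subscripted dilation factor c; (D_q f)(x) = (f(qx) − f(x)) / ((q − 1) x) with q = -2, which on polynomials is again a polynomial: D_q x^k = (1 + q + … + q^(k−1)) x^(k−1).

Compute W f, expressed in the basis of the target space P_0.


the image equals g(x) = 87480

D_q f = -20x^3 + (7/4)x
S_{-3} D_q f = 540x^3 - (21/4)x
S_{3} S_{-3} D_q f = 14580x^3 - (63/4)x
∇ (S_{3} S_{-3}) D_q f = 43740x^2 - 43740x + 58257/4
Δ ∇ (S_{3} S_{-3}) D_q f = 87480x
Δ Δ ∇ (S_{3} S_{-3}) D_q f = 87480


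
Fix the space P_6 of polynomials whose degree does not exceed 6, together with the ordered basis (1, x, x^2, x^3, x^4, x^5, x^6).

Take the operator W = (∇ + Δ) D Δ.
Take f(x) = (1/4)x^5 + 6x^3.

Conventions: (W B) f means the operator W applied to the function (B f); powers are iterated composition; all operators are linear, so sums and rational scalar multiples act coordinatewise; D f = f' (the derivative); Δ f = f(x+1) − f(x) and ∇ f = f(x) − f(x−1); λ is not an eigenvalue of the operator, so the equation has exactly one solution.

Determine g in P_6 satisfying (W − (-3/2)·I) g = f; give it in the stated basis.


the image equals g(x) = (1/6)x^5 + 4x^3 - (40/3)x^2 - (40/3)x - 368/9

write g with unknown coordinates in the stated basis and equate coefficients in (W − (-3/2)·I) g = f
solving from the highest basis element down gives g = (1/6)x^5 + 4x^3 - (40/3)x^2 - (40/3)x - 368/9
check: W g = 20x^2 + 20x + 184/3
so W g − (-3/2)·g = (1/4)x^5 + 6x^3 = f ✓


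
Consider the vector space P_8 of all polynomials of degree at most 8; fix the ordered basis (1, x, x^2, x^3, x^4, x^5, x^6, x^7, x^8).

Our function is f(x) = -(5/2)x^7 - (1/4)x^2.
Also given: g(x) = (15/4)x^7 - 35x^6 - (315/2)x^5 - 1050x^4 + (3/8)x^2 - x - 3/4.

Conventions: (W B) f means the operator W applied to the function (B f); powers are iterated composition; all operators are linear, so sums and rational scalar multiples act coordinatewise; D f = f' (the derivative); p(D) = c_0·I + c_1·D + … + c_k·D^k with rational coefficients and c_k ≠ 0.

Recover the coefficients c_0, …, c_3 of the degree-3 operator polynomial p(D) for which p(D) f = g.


c_0 = -3/2, c_1 = 2, c_2 = 3/2, c_3 = 2

D^0 f = -(5/2)x^7 - (1/4)x^2
D^1 f = -(35/2)x^6 - (1/2)x
D^2 f = -105x^5 - 1/2
D^3 f = -525x^4
matching coefficients of g against c_0 f + c_1 Df + … from the top degree down determines the c_i
solution: c_0 = -3/2, c_1 = 2, c_2 = 3/2, c_3 = 2


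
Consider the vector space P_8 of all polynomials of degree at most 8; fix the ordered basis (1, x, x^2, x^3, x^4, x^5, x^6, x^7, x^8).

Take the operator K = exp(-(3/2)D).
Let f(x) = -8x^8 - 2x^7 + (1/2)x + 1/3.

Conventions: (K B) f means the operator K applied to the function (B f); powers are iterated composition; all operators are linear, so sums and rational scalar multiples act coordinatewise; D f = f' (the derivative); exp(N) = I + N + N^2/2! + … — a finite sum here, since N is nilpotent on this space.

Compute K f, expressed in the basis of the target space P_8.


order-1 term: 96x^7 + 21x^6 - 3/4
order-2 term: -504x^6 - (189/2)x^5
order-3 term: 1512x^5 + (945/4)x^4
order-4 term: -2835x^4 - (2835/8)x^3
order-5 term: 3402x^3 + (5103/16)x^2
order-6 term: -(5103/2)x^2 - (5103/32)x
order-7 term: (2187/2)x + 2187/64
order-8 term: -6561/32
the series for exp(-(3/2)D) f terminates at order 8
exp(-(3/2)D) f = -8x^8 + 94x^7 - 483x^6 + (2835/2)x^5 - (10395/4)x^4 + (24381/8)x^3 - (35721/16)x^2 + (29905/32)x - 32885/192

the result is g(x) = -8x^8 + 94x^7 - 483x^6 + (2835/2)x^5 - (10395/4)x^4 + (24381/8)x^3 - (35721/16)x^2 + (29905/32)x - 32885/192


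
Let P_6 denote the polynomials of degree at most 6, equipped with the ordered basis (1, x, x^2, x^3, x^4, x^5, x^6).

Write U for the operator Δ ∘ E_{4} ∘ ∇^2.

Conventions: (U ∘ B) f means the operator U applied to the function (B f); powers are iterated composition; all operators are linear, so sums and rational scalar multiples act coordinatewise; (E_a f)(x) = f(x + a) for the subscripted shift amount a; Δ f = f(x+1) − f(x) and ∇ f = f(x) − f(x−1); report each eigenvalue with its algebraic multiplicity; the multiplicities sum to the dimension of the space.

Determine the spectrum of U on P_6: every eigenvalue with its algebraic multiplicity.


image of 1: 0
image of x: 0
image of x^2: 0
image of x^3: 6
image of x^4: 24x + 84
image of x^5: 60x^2 + 420x + 750
image of x^6: 120x^3 + 1260x^2 + 4500x + 5460
the matrix is upper triangular; its diagonal is (0, 0, 0, 0, 0, 0, 0)
for a triangular matrix the eigenvalues are the diagonal entries, with algebraic multiplicity their repetition count

λ = 0 (multiplicity 7)


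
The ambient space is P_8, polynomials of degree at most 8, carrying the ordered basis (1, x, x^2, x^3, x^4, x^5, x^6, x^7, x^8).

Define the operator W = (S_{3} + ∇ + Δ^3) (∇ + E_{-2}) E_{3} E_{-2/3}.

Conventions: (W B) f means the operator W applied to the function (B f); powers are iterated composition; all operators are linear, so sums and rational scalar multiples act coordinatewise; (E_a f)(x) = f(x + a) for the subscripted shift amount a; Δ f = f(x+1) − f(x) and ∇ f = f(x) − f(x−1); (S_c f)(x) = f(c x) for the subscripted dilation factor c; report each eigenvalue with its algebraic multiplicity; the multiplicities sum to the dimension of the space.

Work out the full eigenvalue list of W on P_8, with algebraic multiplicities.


image of 1: 1
image of x: 3x + 7/3
image of x^2: 9x^2 + 10x + 49/9
image of x^3: 27x^3 + 39x^2 + 39x + 667/27
image of x^4: 81x^4 + 148x^3 + 214x^2 + (1636/9)x + 9529/81
image of x^5: 243x^5 + 545x^4 + (3110/3)x^3 + (3230/3)x^2 + (23035/27)x + 180427/243
image of x^6: 729x^6 + 1950x^5 + 4615x^4 + (17660/3)x^3 + (44495/9)x^2 + (47110/9)x + 3885769/729
image of x^7: 2187x^7 + 6811x^6 + 19313x^5 + (89705/3)x^4 + (762125/27)x^3 + (715631/27)x^2 + (9596713/243)x + 83340187/2187
image of x^8: 6561x^8 + 23336x^7 + (231476/3)x^6 + (425768/3)x^5 + (4228210/27)x^4 + (11028472/81)x^3 + (4971764/27)x^2 + (226545352/729)x + 1703285689/6561
the matrix is upper triangular; its diagonal is (1, 3, 9, 27, 81, 243, 729, 2187, 6561)
for a triangular matrix the eigenvalues are the diagonal entries, with algebraic multiplicity their repetition count

λ = 1 (multiplicity 1), λ = 3 (multiplicity 1), λ = 9 (multiplicity 1), λ = 27 (multiplicity 1), λ = 81 (multiplicity 1), λ = 243 (multiplicity 1), λ = 729 (multiplicity 1), λ = 2187 (multiplicity 1), λ = 6561 (multiplicity 1)
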